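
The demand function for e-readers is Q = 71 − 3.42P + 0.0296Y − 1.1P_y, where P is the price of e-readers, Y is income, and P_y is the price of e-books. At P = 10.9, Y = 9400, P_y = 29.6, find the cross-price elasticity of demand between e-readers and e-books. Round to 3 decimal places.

First evaluate Q: 71 − 3.42(10.9) + 0.0296(9400) − 1.1(29.6) = 71 − 37.278 + 278.24 − 32.56 = 279.402.
∂Q/∂P_y = −1.1, so E_xy = -1.1·(29.6/279.402) ≈ -0.117.
E_xy < 0: the goods are complements.

-0.117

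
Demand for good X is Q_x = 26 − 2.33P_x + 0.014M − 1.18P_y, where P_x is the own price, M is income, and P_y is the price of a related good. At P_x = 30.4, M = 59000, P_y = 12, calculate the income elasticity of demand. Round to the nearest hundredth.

1.08

At the given point, Q_x = 26 − 2.33(30.4) + 0.014(59000) − 1.18(12) = 26 − 70.832 + 826 − 14.16 = 767.008.
∂Q_x/∂M = +0.014, so E_I = 0.014·(59000/767.008) ≈ 1.08.
E_I > 1: normal good (luxury).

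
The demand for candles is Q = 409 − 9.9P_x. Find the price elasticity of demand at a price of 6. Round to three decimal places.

-0.170

At P_x = 6, Q = 349.6.
dQ/dP_x = −9.9.
Point elasticity E = (dQ/dP_x)·(P_x/Q) = -9.9 × 6/349.6 ≈ -0.170.
|E| < 1, so demand is inelastic at this price.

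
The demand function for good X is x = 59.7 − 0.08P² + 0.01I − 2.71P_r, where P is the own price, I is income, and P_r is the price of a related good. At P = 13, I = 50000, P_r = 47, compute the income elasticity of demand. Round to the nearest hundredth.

1.19

x = 59.7 − 0.08(13)² + 0.01(50000) − 2.71(47) = 59.7 − 13.52 + 500 − 127.37 = 418.81.
∂x/∂I = +0.01, so E_I = 0.01·(50000/418.81) ≈ 1.19.
E_I > 1: normal good (luxury).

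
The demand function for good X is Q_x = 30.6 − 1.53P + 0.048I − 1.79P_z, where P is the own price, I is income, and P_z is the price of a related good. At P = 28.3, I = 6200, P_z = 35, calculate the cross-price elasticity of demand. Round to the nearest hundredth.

-0.28

Substituting, Q_x = 30.6 − 1.53(28.3) + 0.048(6200) − 1.79(35) = 30.6 − 43.299 + 297.6 − 62.65 = 222.251.
∂Q_x/∂P_z = −1.79, so E_xy = -1.79·(35/222.251) ≈ -0.28.
E_xy < 0: the goods are complements.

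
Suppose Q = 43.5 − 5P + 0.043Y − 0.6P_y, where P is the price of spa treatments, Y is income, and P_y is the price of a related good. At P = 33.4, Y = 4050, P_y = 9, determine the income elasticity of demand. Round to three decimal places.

3.849

At the given point, Q = 43.5 − 5(33.4) + 0.043(4050) − 0.6(9) = 43.5 − 167 + 174.15 − 5.4 = 45.25.
∂Q/∂Y = +0.043, so E_I = 0.043·(4050/45.25) ≈ 3.849.
E_I > 1: normal good (luxury).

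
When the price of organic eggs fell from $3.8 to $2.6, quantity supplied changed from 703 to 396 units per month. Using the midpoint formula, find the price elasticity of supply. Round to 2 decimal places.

1.49

%ΔQ = (396 − 703)/[(703 + 396)/2] = -307/549.5 ≈ -0.5587.
%Δp = (2.6 − 3.8)/[(3.8 + 2.6)/2] = -1.2/3.2 ≈ -0.3750.
Arc elasticity E = %ΔQ/%Δp ≈ -0.5587/-0.3750 ≈ 1.49.
|E| > 1: supply is elastic over this range.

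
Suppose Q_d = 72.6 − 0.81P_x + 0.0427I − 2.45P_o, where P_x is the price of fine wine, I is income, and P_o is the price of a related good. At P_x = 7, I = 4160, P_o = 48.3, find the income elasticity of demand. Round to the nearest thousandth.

First evaluate Q_d: 72.6 − 0.81(7) + 0.0427(4160) − 2.45(48.3) = 72.6 − 5.67 + 177.632 − 118.335 = 126.227.
∂Q_d/∂I = +0.0427, so E_I = 0.0427·(4160/126.227) ≈ 1.407.
E_I > 1: normal good (luxury).

1.407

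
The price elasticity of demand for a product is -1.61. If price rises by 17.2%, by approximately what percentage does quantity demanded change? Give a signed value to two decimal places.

-27.69

%ΔQ ≈ E × %ΔP = (-1.61) × (17.2%) ≈ -27.69%.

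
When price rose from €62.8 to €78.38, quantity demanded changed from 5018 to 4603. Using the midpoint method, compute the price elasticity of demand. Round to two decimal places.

%Δq = (4603 − 5018)/[(5018 + 4603)/2] = -415/4810.5 ≈ -0.0863.
%ΔP = (78.38 − 62.8)/[(62.8 + 78.38)/2] = 15.58/70.59 ≈ 0.2207.
Arc elasticity E = %Δq/%ΔP ≈ -0.0863/0.2207 ≈ -0.39.
|E| < 1: demand is inelastic over this range.

-0.39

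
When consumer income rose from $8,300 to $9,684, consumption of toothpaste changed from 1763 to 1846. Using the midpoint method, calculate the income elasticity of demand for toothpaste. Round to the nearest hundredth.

%ΔQ = (1846 − 1763)/[(1763+1846)/2] = 83/1804.5 ≈ 0.0460.
%ΔY = (9,684 − 8,300)/[(8,300+9,684)/2] = 1384/8992 ≈ 0.1539.
E_I = %ΔQ/%ΔY ≈ 0.30.
E_I ∈ (0,1): normal good (necessity).

0.30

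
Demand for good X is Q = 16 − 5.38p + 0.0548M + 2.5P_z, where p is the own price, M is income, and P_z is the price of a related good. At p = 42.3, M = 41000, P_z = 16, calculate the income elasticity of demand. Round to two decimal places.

Substituting, Q = 16 − 5.38(42.3) + 0.0548(41000) + 2.5(16) = 16 − 227.574 + 2246.8 + 40 = 2075.226.
∂Q/∂M = +0.0548, so E_I = 0.0548·(41000/2075.226) ≈ 1.08.
E_I > 1: normal good (luxury).

1.08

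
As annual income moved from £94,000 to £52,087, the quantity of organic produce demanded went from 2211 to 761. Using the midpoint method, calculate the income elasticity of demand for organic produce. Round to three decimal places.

1.701

%ΔQ = (761 − 2211)/[(2211+761)/2] = -1450/1486 ≈ -0.9758.
%ΔM = (52,087 − 94,000)/[(94,000+52,087)/2] = -41913/73043.5 ≈ -0.5738.
E_I = %ΔQ/%ΔM ≈ 1.701.
E_I > 1: normal good (luxury).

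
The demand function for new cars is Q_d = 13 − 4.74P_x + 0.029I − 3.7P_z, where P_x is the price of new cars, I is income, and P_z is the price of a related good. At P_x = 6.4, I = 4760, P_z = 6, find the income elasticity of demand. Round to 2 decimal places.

At the given point, Q_d = 13 − 4.74(6.4) + 0.029(4760) − 3.7(6) = 13 − 30.336 + 138.04 − 22.2 = 98.504.
∂Q_d/∂I = +0.029, so E_I = 0.029·(4760/98.504) ≈ 1.40.
E_I > 1: normal good (luxury).

1.40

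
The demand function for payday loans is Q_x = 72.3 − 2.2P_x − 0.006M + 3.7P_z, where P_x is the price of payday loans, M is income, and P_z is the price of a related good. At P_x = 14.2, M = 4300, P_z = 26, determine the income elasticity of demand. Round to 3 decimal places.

Evaluating quantity at (P_x, M, P_z) gives Q_x = 72.3 − 2.2(14.2) − 0.006(4300) + 3.7(26) = 72.3 − 31.24 − 25.8 + 96.2 = 111.46.
∂Q_x/∂M = −0.006, so E_I = -0.006·(4300/111.46) ≈ -0.231.
E_I < 0: inferior good.

-0.231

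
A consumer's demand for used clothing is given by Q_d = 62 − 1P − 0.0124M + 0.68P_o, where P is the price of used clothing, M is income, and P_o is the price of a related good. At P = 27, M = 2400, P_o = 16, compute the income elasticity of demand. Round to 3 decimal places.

-1.846

Q_d = 62 − 1(27) − 0.0124(2400) + 0.68(16) = 62 − 27 − 29.76 + 10.88 = 16.12.
∂Q_d/∂M = −0.0124, so E_I = -0.0124·(2400/16.12) ≈ -1.846.
E_I < 0: inferior good.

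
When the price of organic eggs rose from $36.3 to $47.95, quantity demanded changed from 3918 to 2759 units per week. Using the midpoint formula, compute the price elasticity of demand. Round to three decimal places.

-1.255

%Δq = (2759 − 3918)/[(3918 + 2759)/2] = -1159/3338.5 ≈ -0.3472.
%ΔP = (47.95 − 36.3)/[(36.3 + 47.95)/2] = 11.65/42.125 ≈ 0.2766.
Arc elasticity E = %Δq/%ΔP ≈ -0.3472/0.2766 ≈ -1.255.
|E| > 1: demand is elastic over this range.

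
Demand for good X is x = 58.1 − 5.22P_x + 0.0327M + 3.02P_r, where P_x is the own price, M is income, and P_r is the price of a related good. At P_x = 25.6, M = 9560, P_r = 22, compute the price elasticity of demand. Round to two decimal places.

-0.44

First evaluate x: 58.1 − 5.22(25.6) + 0.0327(9560) + 3.02(22) = 58.1 − 133.632 + 312.612 + 66.44 = 303.52.
∂x/∂P_x = −5.22, so E_p = (−5.22)·(25.6/303.52) ≈ -0.44.
|E_p| < 1: demand is inelastic.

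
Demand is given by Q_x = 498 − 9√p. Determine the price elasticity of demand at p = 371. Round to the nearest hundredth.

At p = 371, Q_x = 324.6478.
dQ_x/dp = −9/(2√p) = −9/(2·19.2614).
Point elasticity E = (dQ_x/dp)·(p/Q_x) = -0.2336 × 371/324.6478 ≈ -0.27.
|E| < 1, so demand is inelastic at this price.

-0.27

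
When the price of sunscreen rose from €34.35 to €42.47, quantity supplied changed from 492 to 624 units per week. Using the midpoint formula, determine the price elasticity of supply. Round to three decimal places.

1.119

%ΔQ = (624 − 492)/[(492 + 624)/2] = 132/558 ≈ 0.2366.
%Δp = (42.47 − 34.35)/[(34.35 + 42.47)/2] = 8.12/38.41 ≈ 0.2114.
Arc elasticity E = %ΔQ/%Δp ≈ 0.2366/0.2114 ≈ 1.119.
|E| > 1: supply is elastic over this range.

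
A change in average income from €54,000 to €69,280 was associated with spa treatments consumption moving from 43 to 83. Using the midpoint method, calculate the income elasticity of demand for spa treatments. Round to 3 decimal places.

%ΔQ = (83 − 43)/[(43+83)/2] = 40/63 ≈ 0.6349.
%ΔI = (69,280 − 54,000)/[(54,000+69,280)/2] = 15280/61640 ≈ 0.2479.
E_I = %ΔQ/%ΔI ≈ 2.561.
E_I > 1: normal good (luxury).

2.561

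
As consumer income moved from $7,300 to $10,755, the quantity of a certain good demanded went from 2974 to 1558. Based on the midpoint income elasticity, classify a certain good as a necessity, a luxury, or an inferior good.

inferior

%ΔQ = (1558 − 2974)/[(2974+1558)/2] = -1416/2266 ≈ -0.6249.
%ΔM = (10,755 − 7,300)/[(7,300+10,755)/2] = 3455/9027.5 ≈ 0.3827.
E_I = %ΔQ/%ΔM ≈ -1.633.
E_I < 0: inferior good.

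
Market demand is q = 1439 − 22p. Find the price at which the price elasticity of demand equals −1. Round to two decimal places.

For linear demand q = a − bp, E = −bp/(a − bp). |E| = 1 ⇒ bp = a − bp ⇒ p = a/(2b).
p = 1439/(2·22) ≈ 32.70.

32.70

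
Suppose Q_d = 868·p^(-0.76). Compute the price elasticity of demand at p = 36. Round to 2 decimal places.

-0.76

For a Cobb–Douglas (constant-elasticity) form Q_d = A·p^α·…, the elasticity with respect to p equals the exponent α at every point.
Here the exponent on p is -0.76, so the price elasticity of demand is -0.76.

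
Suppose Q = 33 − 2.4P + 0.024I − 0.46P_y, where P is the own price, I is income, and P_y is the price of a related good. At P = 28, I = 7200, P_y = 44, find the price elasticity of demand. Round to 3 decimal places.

At the given point, Q = 33 − 2.4(28) + 0.024(7200) − 0.46(44) = 33 − 67.2 + 172.8 − 20.24 = 118.36.
∂Q/∂P = −2.4, so E_p = (−2.4)·(28/118.36) ≈ -0.568.
|E_p| < 1: demand is inelastic.

-0.568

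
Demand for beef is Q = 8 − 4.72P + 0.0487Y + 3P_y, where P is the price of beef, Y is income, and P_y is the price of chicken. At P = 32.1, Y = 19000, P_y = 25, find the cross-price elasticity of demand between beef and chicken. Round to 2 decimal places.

First evaluate Q: 8 − 4.72(32.1) + 0.0487(19000) + 3(25) = 8 − 151.512 + 925.3 + 75 = 856.788.
∂Q/∂P_y = +3, so E_xy = 3·(25/856.788) ≈ 0.09.
E_xy > 0: the goods are substitutes.

0.09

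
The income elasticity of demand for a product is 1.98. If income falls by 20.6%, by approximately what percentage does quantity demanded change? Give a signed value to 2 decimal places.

-40.79

%ΔQ ≈ E × %ΔI = (1.98) × (-20.6%) ≈ -40.79%.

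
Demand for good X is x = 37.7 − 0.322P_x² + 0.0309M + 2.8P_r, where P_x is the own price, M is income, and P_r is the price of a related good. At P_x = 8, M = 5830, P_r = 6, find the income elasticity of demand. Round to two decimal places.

0.84

x = 37.7 − 0.322(8)² + 0.0309(5830) + 2.8(6) = 37.7 − 20.608 + 180.147 + 16.8 = 214.039.
∂x/∂M = +0.0309, so E_I = 0.0309·(5830/214.039) ≈ 0.84.
E_I ∈ (0,1): normal good (necessity).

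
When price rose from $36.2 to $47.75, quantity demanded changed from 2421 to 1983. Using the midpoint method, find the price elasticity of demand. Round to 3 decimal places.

-0.723

%Δq = (1983 − 2421)/[(2421 + 1983)/2] = -438/2202 ≈ -0.1989.
%Δp = (47.75 − 36.2)/[(36.2 + 47.75)/2] = 11.55/41.975 ≈ 0.2752.
Arc elasticity E = %Δq/%Δp ≈ -0.1989/0.2752 ≈ -0.723.
|E| < 1: demand is inelastic over this range.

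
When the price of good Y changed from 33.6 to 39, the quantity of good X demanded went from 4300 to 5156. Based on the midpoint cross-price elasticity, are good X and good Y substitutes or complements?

substitutes

%ΔQ_x = (5156 − 4300)/[(4300+5156)/2] = 856/4728 ≈ 0.1810.
%ΔP_y = (39 − 33.6)/[(33.6+39)/2] ≈ 0.1488.
E_xy = 0.1810/0.1488 ≈ 1.217.
E_xy > 0, so the goods are substitutes.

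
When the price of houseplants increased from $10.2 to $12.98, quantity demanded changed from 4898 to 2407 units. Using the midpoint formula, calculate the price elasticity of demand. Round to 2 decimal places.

-2.84

%ΔQ = (2407 − 4898)/[(4898 + 2407)/2] = -2491/3652.5 ≈ -0.6820.
%Δp = (12.98 − 10.2)/[(10.2 + 12.98)/2] = 2.78/11.59 ≈ 0.2399.
Arc elasticity E = %ΔQ/%Δp ≈ -0.6820/0.2399 ≈ -2.84.
|E| > 1: demand is elastic over this range.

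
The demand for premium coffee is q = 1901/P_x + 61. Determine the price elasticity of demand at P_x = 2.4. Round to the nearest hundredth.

-0.93

At P_x = 2.4, q = 853.0833.
dq/dP_x = −1901/P_x² = −330.0347.
Point elasticity E = (dq/dP_x)·(P_x/q) = -330.0347 × 2.4/853.0833 ≈ -0.93.
|E| < 1, so demand is inelastic at this price.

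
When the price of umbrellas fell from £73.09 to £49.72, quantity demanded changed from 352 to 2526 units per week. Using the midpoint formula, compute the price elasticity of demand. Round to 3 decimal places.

%ΔQ = (2526 − 352)/[(352 + 2526)/2] = 2174/1439 ≈ 1.5108.
%ΔP = (49.72 − 73.09)/[(73.09 + 49.72)/2] = -23.37/61.405 ≈ -0.3806.
Arc elasticity E = %ΔQ/%ΔP ≈ 1.5108/-0.3806 ≈ -3.970.
|E| > 1: demand is elastic over this range.

-3.970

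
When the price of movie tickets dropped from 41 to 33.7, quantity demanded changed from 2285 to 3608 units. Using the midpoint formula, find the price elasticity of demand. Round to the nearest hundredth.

-2.30

%ΔQ = (3608 − 2285)/[(2285 + 3608)/2] = 1323/2946.5 ≈ 0.4490.
%Δp = (33.7 − 41)/[(41 + 33.7)/2] = -7.3/37.35 ≈ -0.1954.
Arc elasticity E = %ΔQ/%Δp ≈ 0.4490/-0.1954 ≈ -2.30.
|E| > 1: demand is elastic over this range.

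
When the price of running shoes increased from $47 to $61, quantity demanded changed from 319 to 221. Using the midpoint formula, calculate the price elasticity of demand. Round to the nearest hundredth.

%ΔQ = (221 − 319)/[(319 + 221)/2] = -98/270 ≈ -0.3630.
%Δp = (61 − 47)/[(47 + 61)/2] = 14/54 ≈ 0.2593.
Arc elasticity E = %ΔQ/%Δp ≈ -0.3630/0.2593 ≈ -1.40.
|E| > 1: demand is elastic over this range.

-1.40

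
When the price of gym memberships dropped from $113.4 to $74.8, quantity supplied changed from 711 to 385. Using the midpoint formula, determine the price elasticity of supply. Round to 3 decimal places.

%ΔQ = (385 − 711)/[(711 + 385)/2] = -326/548 ≈ -0.5949.
%Δp = (74.8 − 113.4)/[(113.4 + 74.8)/2] = -38.6/94.1 ≈ -0.4102.
Arc elasticity E = %ΔQ/%Δp ≈ -0.5949/-0.4102 ≈ 1.450.
|E| > 1: supply is elastic over this range.

1.450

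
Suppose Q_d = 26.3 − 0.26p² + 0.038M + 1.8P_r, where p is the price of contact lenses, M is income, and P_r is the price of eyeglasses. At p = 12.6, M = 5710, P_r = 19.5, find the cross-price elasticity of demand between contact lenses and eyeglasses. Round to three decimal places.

Q_d = 26.3 − 0.26(12.6)² + 0.038(5710) + 1.8(19.5) = 26.3 − 41.2776 + 216.98 + 35.1 = 237.1024.
∂Q_d/∂P_r = +1.8, so E_xy = 1.8·(19.5/237.1024) ≈ 0.148.
E_xy > 0: the goods are substitutes.

0.148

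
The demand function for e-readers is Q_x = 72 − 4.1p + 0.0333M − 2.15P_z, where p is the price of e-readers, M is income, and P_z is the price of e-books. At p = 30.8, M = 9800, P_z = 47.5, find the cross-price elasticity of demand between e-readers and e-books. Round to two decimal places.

Substituting, Q_x = 72 − 4.1(30.8) + 0.0333(9800) − 2.15(47.5) = 72 − 126.28 + 326.34 − 102.125 = 169.935.
∂Q_x/∂P_z = −2.15, so E_xy = -2.15·(47.5/169.935) ≈ -0.60.
E_xy < 0: the goods are complements.

-0.60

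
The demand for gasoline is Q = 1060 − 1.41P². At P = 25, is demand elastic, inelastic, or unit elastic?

elastic

At P = 25, Q = 178.75.
dQ/dP = −2·1.41·P = −70.5.
Point elasticity E = (dQ/dP)·(P/Q) = -70.5 × 25/178.75 ≈ -9.860.
|E| ≈ 9.860 > 1, so demand is elastic.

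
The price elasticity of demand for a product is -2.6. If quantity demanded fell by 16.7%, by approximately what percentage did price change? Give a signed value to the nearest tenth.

6.4

%ΔQ ≈ E × %ΔP ⇒ %ΔP = %ΔQ / E = (-16.7%)/(-2.6) ≈ 6.4%.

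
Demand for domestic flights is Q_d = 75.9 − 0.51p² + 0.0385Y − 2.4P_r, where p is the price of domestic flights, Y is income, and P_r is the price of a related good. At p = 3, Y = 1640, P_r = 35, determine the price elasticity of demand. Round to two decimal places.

-0.18

First evaluate Q_d: 75.9 − 0.51(3)² + 0.0385(1640) − 2.4(35) = 75.9 − 4.59 + 63.14 − 84 = 50.45.
∂Q_d/∂p = −2·0.51·p = -3.06, so E_p = -3.06·(3/50.45) ≈ -0.18.
|E_p| < 1: demand is inelastic.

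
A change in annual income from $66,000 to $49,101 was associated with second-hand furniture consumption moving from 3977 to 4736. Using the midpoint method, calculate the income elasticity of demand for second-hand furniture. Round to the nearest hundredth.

-0.59

%ΔQ = (4736 − 3977)/[(3977+4736)/2] = 759/4356.5 ≈ 0.1742.
%ΔY = (49,101 − 66,000)/[(66,000+49,101)/2] = -16899/57550.5 ≈ -0.2936.
E_I = %ΔQ/%ΔY ≈ -0.59.
E_I < 0: inferior good.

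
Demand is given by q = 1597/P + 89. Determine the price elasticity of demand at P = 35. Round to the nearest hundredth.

At P = 35, q = 134.6286.
dq/dP = −1597/P² = −1.3037.
Point elasticity E = (dq/dP)·(P/q) = -1.3037 × 35/134.6286 ≈ -0.34.
|E| < 1, so demand is inelastic at this price.

-0.34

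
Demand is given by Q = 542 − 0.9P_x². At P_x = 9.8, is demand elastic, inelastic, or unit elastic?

inelastic

At P_x = 9.8, Q = 455.564.
dQ/dP_x = −2·0.9·P_x = −17.64.
Point elasticity E = (dQ/dP_x)·(P_x/Q) = -17.64 × 9.8/455.564 ≈ -0.379.
|E| ≈ 0.379 < 1, so demand is inelastic.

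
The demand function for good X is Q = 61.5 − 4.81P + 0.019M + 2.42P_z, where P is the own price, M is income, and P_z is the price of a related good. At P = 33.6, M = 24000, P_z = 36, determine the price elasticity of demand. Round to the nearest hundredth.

-0.36

At the given point, Q = 61.5 − 4.81(33.6) + 0.019(24000) + 2.42(36) = 61.5 − 161.616 + 456 + 87.12 = 443.004.
∂Q/∂P = −4.81, so E_p = (−4.81)·(33.6/443.004) ≈ -0.36.
|E_p| < 1: demand is inelastic.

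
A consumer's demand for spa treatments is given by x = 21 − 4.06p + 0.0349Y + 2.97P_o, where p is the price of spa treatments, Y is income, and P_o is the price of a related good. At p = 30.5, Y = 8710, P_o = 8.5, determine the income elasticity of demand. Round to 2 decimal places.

1.34

At the given point, x = 21 − 4.06(30.5) + 0.0349(8710) + 2.97(8.5) = 21 − 123.83 + 303.979 + 25.245 = 226.394.
∂x/∂Y = +0.0349, so E_I = 0.0349·(8710/226.394) ≈ 1.34.
E_I > 1: normal good (luxury).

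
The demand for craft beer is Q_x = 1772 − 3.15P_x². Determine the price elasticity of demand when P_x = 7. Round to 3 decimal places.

At P_x = 7, Q_x = 1617.65.
dQ_x/dP_x = −2·3.15·P_x = −44.1.
Point elasticity E = (dQ_x/dP_x)·(P_x/Q_x) = -44.1 × 7/1617.65 ≈ -0.191.
|E| < 1, so demand is inelastic at this price.

-0.191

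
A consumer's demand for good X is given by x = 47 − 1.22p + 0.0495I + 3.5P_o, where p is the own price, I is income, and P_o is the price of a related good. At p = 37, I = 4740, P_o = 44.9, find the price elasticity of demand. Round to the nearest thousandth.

-0.115

Substituting, x = 47 − 1.22(37) + 0.0495(4740) + 3.5(44.9) = 47 − 45.14 + 234.63 + 157.15 = 393.64.
∂x/∂p = −1.22, so E_p = (−1.22)·(37/393.64) ≈ -0.115.
|E_p| < 1: demand is inelastic.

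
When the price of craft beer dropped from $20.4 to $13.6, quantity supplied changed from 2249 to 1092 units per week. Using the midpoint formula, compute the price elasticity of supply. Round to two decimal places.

1.73

%ΔQ = (1092 − 2249)/[(2249 + 1092)/2] = -1157/1670.5 ≈ -0.6926.
%Δp = (13.6 − 20.4)/[(20.4 + 13.6)/2] = -6.8/17 ≈ -0.4000.
Arc elasticity E = %ΔQ/%Δp ≈ -0.6926/-0.4000 ≈ 1.73.
|E| > 1: supply is elastic over this range.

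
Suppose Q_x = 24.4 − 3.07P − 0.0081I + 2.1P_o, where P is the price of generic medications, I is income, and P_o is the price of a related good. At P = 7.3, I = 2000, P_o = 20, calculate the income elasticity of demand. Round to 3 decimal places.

-0.583

Evaluating quantity at (P, I, P_o) gives Q_x = 24.4 − 3.07(7.3) − 0.0081(2000) + 2.1(20) = 24.4 − 22.411 − 16.2 + 42 = 27.789.
∂Q_x/∂I = −0.0081, so E_I = -0.0081·(2000/27.789) ≈ -0.583.
E_I < 0: inferior good.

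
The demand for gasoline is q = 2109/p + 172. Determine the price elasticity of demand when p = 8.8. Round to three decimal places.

-0.582

At p = 8.8, q = 411.6591.
dq/dp = −2109/p² = −27.234.
Point elasticity E = (dq/dp)·(p/q) = -27.234 × 8.8/411.6591 ≈ -0.582.
|E| < 1, so demand is inelastic at this price.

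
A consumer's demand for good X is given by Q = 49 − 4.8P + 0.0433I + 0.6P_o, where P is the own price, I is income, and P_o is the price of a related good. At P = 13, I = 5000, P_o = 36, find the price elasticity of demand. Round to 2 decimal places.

First evaluate Q: 49 − 4.8(13) + 0.0433(5000) + 0.6(36) = 49 − 62.4 + 216.5 + 21.6 = 224.7.
∂Q/∂P = −4.8, so E_p = (−4.8)·(13/224.7) ≈ -0.28.
|E_p| < 1: demand is inelastic.

-0.28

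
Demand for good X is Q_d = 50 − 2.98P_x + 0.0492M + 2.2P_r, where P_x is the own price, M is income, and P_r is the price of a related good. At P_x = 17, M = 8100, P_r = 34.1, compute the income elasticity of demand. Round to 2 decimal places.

At the given point, Q_d = 50 − 2.98(17) + 0.0492(8100) + 2.2(34.1) = 50 − 50.66 + 398.52 + 75.02 = 472.88.
∂Q_d/∂M = +0.0492, so E_I = 0.0492·(8100/472.88) ≈ 0.84.
E_I ∈ (0,1): normal good (necessity).

0.84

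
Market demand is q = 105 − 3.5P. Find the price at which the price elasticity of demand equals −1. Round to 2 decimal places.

15.00

For linear demand q = a − bP, E = −bP/(a − bP). |E| = 1 ⇒ bP = a − bP ⇒ P = a/(2b).
P = 105/(2·3.5) = 15.00.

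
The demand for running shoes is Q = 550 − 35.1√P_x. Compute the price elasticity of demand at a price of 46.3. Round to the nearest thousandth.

At P_x = 46.3, Q = 311.1652.
dQ/dP_x = −35.1/(2√P_x) = −35.1/(2·6.8044).
Point elasticity E = (dQ/dP_x)·(P_x/Q) = -2.5792 × 46.3/311.1652 ≈ -0.384.
|E| < 1, so demand is inelastic at this price.

-0.384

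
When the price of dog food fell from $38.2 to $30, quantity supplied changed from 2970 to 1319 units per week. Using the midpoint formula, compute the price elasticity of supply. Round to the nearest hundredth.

%Δq = (1319 − 2970)/[(2970 + 1319)/2] = -1651/2144.5 ≈ -0.7699.
%ΔP = (30 − 38.2)/[(38.2 + 30)/2] = -8.2/34.1 ≈ -0.2405.
Arc elasticity E = %Δq/%ΔP ≈ -0.7699/-0.2405 ≈ 3.20.
|E| > 1: supply is elastic over this range.

3.20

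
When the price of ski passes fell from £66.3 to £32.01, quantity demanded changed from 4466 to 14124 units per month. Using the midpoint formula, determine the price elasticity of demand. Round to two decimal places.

-1.49

%Δq = (14124 − 4466)/[(4466 + 14124)/2] = 9658/9295 ≈ 1.0391.
%ΔP = (32.01 − 66.3)/[(66.3 + 32.01)/2] = -34.29/49.155 ≈ -0.6976.
Arc elasticity E = %Δq/%ΔP ≈ 1.0391/-0.6976 ≈ -1.49.
|E| > 1: demand is elastic over this range.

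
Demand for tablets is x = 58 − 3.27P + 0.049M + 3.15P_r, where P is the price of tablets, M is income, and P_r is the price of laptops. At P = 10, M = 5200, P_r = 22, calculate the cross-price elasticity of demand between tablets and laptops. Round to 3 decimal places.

Substituting, x = 58 − 3.27(10) + 0.049(5200) + 3.15(22) = 58 − 32.7 + 254.8 + 69.3 = 349.4.
∂x/∂P_r = +3.15, so E_xy = 3.15·(22/349.4) ≈ 0.198.
E_xy > 0: the goods are substitutes.

0.198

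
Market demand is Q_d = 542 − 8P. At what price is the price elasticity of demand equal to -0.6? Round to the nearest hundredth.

25.41

Set −bP/(a − bP) = −0.6 ⇒ bP = 0.6(a − bP) ⇒ bP(1+0.6) = 0.6·a.
P = 0.6·542/(8·1.6) ≈ 25.41.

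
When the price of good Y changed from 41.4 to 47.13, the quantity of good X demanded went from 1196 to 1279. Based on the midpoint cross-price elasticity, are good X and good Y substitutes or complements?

substitutes

%ΔQ_x = (1279 − 1196)/[(1196+1279)/2] = 83/1237.5 ≈ 0.0671.
%ΔP_y = (47.13 − 41.4)/[(41.4+47.13)/2] ≈ 0.1294.
E_xy = 0.0671/0.1294 ≈ 0.518.
E_xy > 0, so the goods are substitutes.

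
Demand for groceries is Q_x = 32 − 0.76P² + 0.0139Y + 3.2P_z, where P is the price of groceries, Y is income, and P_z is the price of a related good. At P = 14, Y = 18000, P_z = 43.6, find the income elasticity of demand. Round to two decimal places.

0.92

First evaluate Q_x: 32 − 0.76(14)² + 0.0139(18000) + 3.2(43.6) = 32 − 148.96 + 250.2 + 139.52 = 272.76.
∂Q_x/∂Y = +0.0139, so E_I = 0.0139·(18000/272.76) ≈ 0.92.
E_I ∈ (0,1): normal good (necessity).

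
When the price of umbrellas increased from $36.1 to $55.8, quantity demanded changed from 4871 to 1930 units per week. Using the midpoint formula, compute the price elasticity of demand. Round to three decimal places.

-2.017

%Δq = (1930 − 4871)/[(4871 + 1930)/2] = -2941/3400.5 ≈ -0.8649.
%ΔP = (55.8 − 36.1)/[(36.1 + 55.8)/2] = 19.7/45.95 ≈ 0.4287.
Arc elasticity E = %Δq/%ΔP ≈ -0.8649/0.4287 ≈ -2.017.
|E| > 1: demand is elastic over this range.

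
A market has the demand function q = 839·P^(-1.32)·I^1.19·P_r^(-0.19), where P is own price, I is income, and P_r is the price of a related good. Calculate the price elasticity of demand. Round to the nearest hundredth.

For a Cobb–Douglas (constant-elasticity) form q = A·P^α·…, the elasticity with respect to P equals the exponent α at every point.
Here the exponent on P is -1.32, so the price elasticity of demand is -1.32.

-1.32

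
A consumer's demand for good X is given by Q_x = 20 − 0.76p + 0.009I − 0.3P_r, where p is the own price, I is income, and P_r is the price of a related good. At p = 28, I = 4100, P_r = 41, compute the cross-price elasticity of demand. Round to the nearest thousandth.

-0.527

Substituting, Q_x = 20 − 0.76(28) + 0.009(4100) − 0.3(41) = 20 − 21.28 + 36.9 − 12.3 = 23.32.
∂Q_x/∂P_r = −0.3, so E_xy = -0.3·(41/23.32) ≈ -0.527.
E_xy < 0: the goods are complements.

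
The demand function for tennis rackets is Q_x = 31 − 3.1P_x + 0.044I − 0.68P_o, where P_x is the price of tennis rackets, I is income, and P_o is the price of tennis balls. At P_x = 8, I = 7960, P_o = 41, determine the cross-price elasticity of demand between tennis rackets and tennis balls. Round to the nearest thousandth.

-0.085

Q_x = 31 − 3.1(8) + 0.044(7960) − 0.68(41) = 31 − 24.8 + 350.24 − 27.88 = 328.56.
∂Q_x/∂P_o = −0.68, so E_xy = -0.68·(41/328.56) ≈ -0.085.
E_xy < 0: the goods are complements.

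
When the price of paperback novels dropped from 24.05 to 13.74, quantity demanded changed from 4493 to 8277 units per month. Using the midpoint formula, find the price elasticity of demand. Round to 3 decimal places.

%Δq = (8277 − 4493)/[(4493 + 8277)/2] = 3784/6385 ≈ 0.5926.
%ΔP = (13.74 − 24.05)/[(24.05 + 13.74)/2] = -10.31/18.895 ≈ -0.5456.
Arc elasticity E = %Δq/%ΔP ≈ 0.5926/-0.5456 ≈ -1.086.
|E| > 1: demand is elastic over this range.

-1.086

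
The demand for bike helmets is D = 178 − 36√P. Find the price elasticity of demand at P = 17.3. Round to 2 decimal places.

At P = 17.3, D = 28.2642.
dD/dP = −36/(2√P) = −36/(2·4.1593).
Point elasticity E = (dD/dP)·(P/D) = -4.3276 × 17.3/28.2642 ≈ -2.65.
|E| > 1, so demand is elastic at this price.

-2.65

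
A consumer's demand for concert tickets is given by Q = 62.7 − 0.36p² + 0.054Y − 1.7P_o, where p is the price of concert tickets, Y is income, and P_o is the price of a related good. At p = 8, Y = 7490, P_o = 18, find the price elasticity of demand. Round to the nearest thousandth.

Q = 62.7 − 0.36(8)² + 0.054(7490) − 1.7(18) = 62.7 − 23.04 + 404.46 − 30.6 = 413.52.
∂Q/∂p = −2·0.36·p = -5.76, so E_p = -5.76·(8/413.52) ≈ -0.111.
|E_p| < 1: demand is inelastic.

-0.111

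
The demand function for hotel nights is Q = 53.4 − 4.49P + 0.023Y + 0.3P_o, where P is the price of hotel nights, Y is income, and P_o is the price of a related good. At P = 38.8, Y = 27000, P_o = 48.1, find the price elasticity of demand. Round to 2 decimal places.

First evaluate Q: 53.4 − 4.49(38.8) + 0.023(27000) + 0.3(48.1) = 53.4 − 174.212 + 621 + 14.43 = 514.618.
∂Q/∂P = −4.49, so E_p = (−4.49)·(38.8/514.618) ≈ -0.34.
|E_p| < 1: demand is inelastic.

-0.34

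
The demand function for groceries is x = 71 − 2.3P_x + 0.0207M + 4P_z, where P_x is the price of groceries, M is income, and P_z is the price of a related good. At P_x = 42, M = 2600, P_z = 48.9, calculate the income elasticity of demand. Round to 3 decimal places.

0.240

Substituting, x = 71 − 2.3(42) + 0.0207(2600) + 4(48.9) = 71 − 96.6 + 53.82 + 195.6 = 223.82.
∂x/∂M = +0.0207, so E_I = 0.0207·(2600/223.82) ≈ 0.240.
E_I ∈ (0,1): normal good (necessity).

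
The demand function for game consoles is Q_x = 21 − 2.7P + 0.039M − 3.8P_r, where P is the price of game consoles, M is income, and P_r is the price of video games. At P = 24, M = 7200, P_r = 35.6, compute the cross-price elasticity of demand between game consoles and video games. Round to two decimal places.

-1.33

Evaluating quantity at (P, M, P_r) gives Q_x = 21 − 2.7(24) + 0.039(7200) − 3.8(35.6) = 21 − 64.8 + 280.8 − 135.28 = 101.72.
∂Q_x/∂P_r = −3.8, so E_xy = -3.8·(35.6/101.72) ≈ -1.33.
E_xy < 0: the goods are complements.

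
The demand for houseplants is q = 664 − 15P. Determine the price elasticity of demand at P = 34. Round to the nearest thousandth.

At P = 34, q = 154.
dq/dP = −15.
Point elasticity E = (dq/dP)·(P/q) = -15 × 34/154 ≈ -3.312.
|E| > 1, so demand is elastic at this price.

-3.312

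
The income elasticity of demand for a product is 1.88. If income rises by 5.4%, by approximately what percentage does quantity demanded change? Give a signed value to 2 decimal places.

10.15

%ΔQ ≈ E × %ΔI = (1.88) × (5.4%) ≈ 10.15%.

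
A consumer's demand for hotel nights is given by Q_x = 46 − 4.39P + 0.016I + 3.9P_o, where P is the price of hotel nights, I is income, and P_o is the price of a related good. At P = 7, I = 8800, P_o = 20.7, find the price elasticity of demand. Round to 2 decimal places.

-0.13

Q_x = 46 − 4.39(7) + 0.016(8800) + 3.9(20.7) = 46 − 30.73 + 140.8 + 80.73 = 236.8.
∂Q_x/∂P = −4.39, so E_p = (−4.39)·(7/236.8) ≈ -0.13.
|E_p| < 1: demand is inelastic.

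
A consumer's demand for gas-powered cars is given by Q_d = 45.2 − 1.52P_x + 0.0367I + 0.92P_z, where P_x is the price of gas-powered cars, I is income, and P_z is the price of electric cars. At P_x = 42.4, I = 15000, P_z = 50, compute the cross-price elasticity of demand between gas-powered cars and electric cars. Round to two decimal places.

First evaluate Q_d: 45.2 − 1.52(42.4) + 0.0367(15000) + 0.92(50) = 45.2 − 64.448 + 550.5 + 46 = 577.252.
∂Q_d/∂P_z = +0.92, so E_xy = 0.92·(50/577.252) ≈ 0.08.
E_xy > 0: the goods are substitutes.

0.08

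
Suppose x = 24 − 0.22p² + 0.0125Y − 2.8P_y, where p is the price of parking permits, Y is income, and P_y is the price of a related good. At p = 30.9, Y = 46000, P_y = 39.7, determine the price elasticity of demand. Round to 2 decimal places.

-1.51

x = 24 − 0.22(30.9)² + 0.0125(46000) − 2.8(39.7) = 24 − 210.0582 + 575 − 111.16 = 277.7818.
∂x/∂p = −2·0.22·p = -13.596, so E_p = -13.596·(30.9/277.7818) ≈ -1.51.
|E_p| > 1: demand is elastic.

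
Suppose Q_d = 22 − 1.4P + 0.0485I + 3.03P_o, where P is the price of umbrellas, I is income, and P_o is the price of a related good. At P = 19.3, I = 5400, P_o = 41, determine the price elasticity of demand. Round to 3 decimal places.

First evaluate Q_d: 22 − 1.4(19.3) + 0.0485(5400) + 3.03(41) = 22 − 27.02 + 261.9 + 124.23 = 381.11.
∂Q_d/∂P = −1.4, so E_p = (−1.4)·(19.3/381.11) ≈ -0.071.
|E_p| < 1: demand is inelastic.

-0.071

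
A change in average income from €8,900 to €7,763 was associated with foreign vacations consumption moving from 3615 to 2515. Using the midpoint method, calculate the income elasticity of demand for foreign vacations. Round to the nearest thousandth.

2.630

%ΔQ = (2515 − 3615)/[(3615+2515)/2] = -1100/3065 ≈ -0.3589.
%ΔM = (7,763 − 8,900)/[(8,900+7,763)/2] = -1137/8331.5 ≈ -0.1365.
E_I = %ΔQ/%ΔM ≈ 2.630.
E_I > 1: normal good (luxury).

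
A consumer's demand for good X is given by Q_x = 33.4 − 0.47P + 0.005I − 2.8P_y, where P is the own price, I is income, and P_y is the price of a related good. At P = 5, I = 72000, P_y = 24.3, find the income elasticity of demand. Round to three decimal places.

1.115

Q_x = 33.4 − 0.47(5) + 0.005(72000) − 2.8(24.3) = 33.4 − 2.35 + 360 − 68.04 = 323.01.
∂Q_x/∂I = +0.005, so E_I = 0.005·(72000/323.01) ≈ 1.115.
E_I > 1: normal good (luxury).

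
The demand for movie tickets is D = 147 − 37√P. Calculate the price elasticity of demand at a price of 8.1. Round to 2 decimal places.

At P = 8.1, D = 41.6962.
dD/dP = −37/(2√P) = −37/(2·2.846).
Point elasticity E = (dD/dP)·(P/D) = -6.5002 × 8.1/41.6962 ≈ -1.26.
|E| > 1, so demand is elastic at this price.

-1.26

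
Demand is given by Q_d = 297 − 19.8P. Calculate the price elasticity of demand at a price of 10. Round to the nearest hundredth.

At P = 10, Q_d = 99.
dQ_d/dP = −19.8.
Point elasticity E = (dQ_d/dP)·(P/Q_d) = -19.8 × 10/99 ≈ -2.00.
|E| > 1, so demand is elastic at this price.

-2.00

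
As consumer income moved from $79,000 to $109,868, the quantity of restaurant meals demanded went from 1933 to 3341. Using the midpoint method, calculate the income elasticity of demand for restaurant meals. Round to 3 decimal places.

%ΔQ = (3341 − 1933)/[(1933+3341)/2] = 1408/2637 ≈ 0.5339.
%ΔM = (109,868 − 79,000)/[(79,000+109,868)/2] = 30868/94434 ≈ 0.3269.
E_I = %ΔQ/%ΔM ≈ 1.633.
E_I > 1: normal good (luxury).

1.633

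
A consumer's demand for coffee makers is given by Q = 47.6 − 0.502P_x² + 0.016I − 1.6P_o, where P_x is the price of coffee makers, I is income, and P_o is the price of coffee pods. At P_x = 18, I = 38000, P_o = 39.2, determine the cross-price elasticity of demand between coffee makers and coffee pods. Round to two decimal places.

-0.15

Substituting, Q = 47.6 − 0.502(18)² + 0.016(38000) − 1.6(39.2) = 47.6 − 162.648 + 608 − 62.72 = 430.232.
∂Q/∂P_o = −1.6, so E_xy = -1.6·(39.2/430.232) ≈ -0.15.
E_xy < 0: the goods are complements.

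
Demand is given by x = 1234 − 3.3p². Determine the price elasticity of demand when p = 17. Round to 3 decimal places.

-6.805

At p = 17, x = 280.3.
dx/dp = −2·3.3·p = −112.2.
Point elasticity E = (dx/dp)·(p/x) = -112.2 × 17/280.3 ≈ -6.805.
|E| > 1, so demand is elastic at this price.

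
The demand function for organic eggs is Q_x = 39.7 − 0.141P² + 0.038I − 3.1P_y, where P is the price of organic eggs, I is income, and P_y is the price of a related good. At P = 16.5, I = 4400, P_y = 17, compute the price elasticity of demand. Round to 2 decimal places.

-0.66

Q_x = 39.7 − 0.141(16.5)² + 0.038(4400) − 3.1(17) = 39.7 − 38.3873 + 167.2 − 52.7 = 115.8128.
∂Q_x/∂P = −2·0.141·P = -4.653, so E_p = -4.653·(16.5/115.8128) ≈ -0.66.
|E_p| < 1: demand is inelastic.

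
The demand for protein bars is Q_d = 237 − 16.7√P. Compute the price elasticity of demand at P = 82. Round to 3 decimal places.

-0.882

At P = 82, Q_d = 85.7751.
dQ_d/dP = −16.7/(2√P) = −16.7/(2·9.0554).
Point elasticity E = (dQ_d/dP)·(P/Q_d) = -0.9221 × 82/85.7751 ≈ -0.882.
|E| < 1, so demand is inelastic at this price.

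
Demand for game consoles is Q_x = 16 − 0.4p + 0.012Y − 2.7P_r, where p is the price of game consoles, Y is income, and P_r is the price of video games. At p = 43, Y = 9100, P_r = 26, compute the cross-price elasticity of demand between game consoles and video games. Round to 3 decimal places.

Evaluating quantity at (p, Y, P_r) gives Q_x = 16 − 0.4(43) + 0.012(9100) − 2.7(26) = 16 − 17.2 + 109.2 − 70.2 = 37.8.
∂Q_x/∂P_r = −2.7, so E_xy = -2.7·(26/37.8) ≈ -1.857.
E_xy < 0: the goods are complements.

-1.857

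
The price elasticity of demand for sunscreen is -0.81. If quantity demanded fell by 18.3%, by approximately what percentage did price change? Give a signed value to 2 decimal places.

22.59

%ΔQ ≈ E × %ΔP ⇒ %ΔP = %ΔQ / E = (-18.3%)/(-0.81) ≈ 22.59%.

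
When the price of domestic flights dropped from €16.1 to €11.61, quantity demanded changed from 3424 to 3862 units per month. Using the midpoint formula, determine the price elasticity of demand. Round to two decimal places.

-0.37

%ΔQ = (3862 − 3424)/[(3424 + 3862)/2] = 438/3643 ≈ 0.1202.
%ΔP = (11.61 − 16.1)/[(16.1 + 11.61)/2] = -4.49/13.855 ≈ -0.3241.
Arc elasticity E = %ΔQ/%ΔP ≈ 0.1202/-0.3241 ≈ -0.37.
|E| < 1: demand is inelastic over this range.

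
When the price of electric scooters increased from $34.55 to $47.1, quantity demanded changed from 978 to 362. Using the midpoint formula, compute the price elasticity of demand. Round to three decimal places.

%ΔQ = (362 − 978)/[(978 + 362)/2] = -616/670 ≈ -0.9194.
%ΔP = (47.1 − 34.55)/[(34.55 + 47.1)/2] = 12.55/40.825 ≈ 0.3074.
Arc elasticity E = %ΔQ/%ΔP ≈ -0.9194/0.3074 ≈ -2.991.
|E| > 1: demand is elastic over this range.

-2.991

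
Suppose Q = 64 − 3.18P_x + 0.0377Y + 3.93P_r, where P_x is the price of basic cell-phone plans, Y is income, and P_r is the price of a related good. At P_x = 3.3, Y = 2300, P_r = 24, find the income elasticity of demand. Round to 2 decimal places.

0.37

Q = 64 − 3.18(3.3) + 0.0377(2300) + 3.93(24) = 64 − 10.494 + 86.71 + 94.32 = 234.536.
∂Q/∂Y = +0.0377, so E_I = 0.0377·(2300/234.536) ≈ 0.37.
E_I ∈ (0,1): normal good (necessity).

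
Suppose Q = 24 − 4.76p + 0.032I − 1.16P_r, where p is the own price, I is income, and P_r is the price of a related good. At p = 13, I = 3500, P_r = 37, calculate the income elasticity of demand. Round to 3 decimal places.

Q = 24 − 4.76(13) + 0.032(3500) − 1.16(37) = 24 − 61.88 + 112 − 42.92 = 31.2.
∂Q/∂I = +0.032, so E_I = 0.032·(3500/31.2) ≈ 3.590.
E_I > 1: normal good (luxury).

3.590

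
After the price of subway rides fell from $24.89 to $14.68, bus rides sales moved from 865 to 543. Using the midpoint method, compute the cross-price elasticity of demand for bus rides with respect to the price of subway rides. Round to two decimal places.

0.89

%ΔQ_x = (543 − 865)/[(865+543)/2] = -322/704 ≈ -0.4574.
%ΔP_y = (14.68 − 24.89)/[(24.89+14.68)/2] ≈ -0.5160.
E_xy = -0.4574/-0.5160 ≈ 0.89.
E_xy > 0, so bus rides and subway rides are substitutes.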